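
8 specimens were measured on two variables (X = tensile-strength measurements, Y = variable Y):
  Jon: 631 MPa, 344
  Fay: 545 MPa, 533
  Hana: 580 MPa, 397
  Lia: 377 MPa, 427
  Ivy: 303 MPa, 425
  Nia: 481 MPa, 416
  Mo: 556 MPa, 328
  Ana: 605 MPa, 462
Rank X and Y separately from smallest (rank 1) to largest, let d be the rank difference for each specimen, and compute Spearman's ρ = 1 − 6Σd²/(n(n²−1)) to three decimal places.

-0.310

Ranks of variable 1: 8, 4, 6, 2, 1, 3, 5, 7
Ranks of variable 2: 2, 8, 3, 6, 5, 4, 1, 7
d = r₁ − r₂: 6, -4, 3, -4, -4, -1, 4, 0
d²: 36, 16, 9, 16, 16, 1, 16, 0; Σd² = 110
ρ = 1 − 6·110/(8·63) = 1 − 660/504 = -0.310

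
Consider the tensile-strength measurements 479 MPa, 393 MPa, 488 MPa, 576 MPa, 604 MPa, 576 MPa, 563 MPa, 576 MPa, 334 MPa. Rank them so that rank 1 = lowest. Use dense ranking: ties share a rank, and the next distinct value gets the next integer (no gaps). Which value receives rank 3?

Sorted (ascending): 334, 393, 479, 488, 563, 576, 576, 576, 604
The 3 values of 576 share dense rank 6.
Remaining distinct values take the next consecutive integers.
Rank 3 → value 479.

479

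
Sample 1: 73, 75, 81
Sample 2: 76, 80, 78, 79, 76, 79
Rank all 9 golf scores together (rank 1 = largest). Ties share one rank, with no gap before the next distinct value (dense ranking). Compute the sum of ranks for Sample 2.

22

Sorted (descending): 81, 80, 79, 79, 78, 76, 76, 75, 73
The 2 values of 79 share dense rank 3.
The 2 values of 76 share dense rank 5.
Remaining distinct values take the next consecutive integers.
Sample 2 values → pooled ranks: 76→5, 80→2, 78→4, 79→3, 76→5, 79→3
Rank sum = 5 + 2 + 4 + 3 + 5 + 3 = 22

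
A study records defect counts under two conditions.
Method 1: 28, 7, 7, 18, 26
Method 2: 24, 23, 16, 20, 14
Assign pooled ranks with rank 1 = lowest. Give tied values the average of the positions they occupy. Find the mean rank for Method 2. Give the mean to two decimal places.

Sorted (ascending): 7, 7, 14, 16, 18, 20, 23, 24, 26, 28
The 2 values of 7 occupy positions 1–2 → average rank (1+2)/2 = 1.5.
Method 2 values → pooled ranks: 24→8, 23→7, 16→4, 20→6, 14→3
Mean rank = (8 + 7 + 4 + 6 + 3) / 5 = 5.60

5.60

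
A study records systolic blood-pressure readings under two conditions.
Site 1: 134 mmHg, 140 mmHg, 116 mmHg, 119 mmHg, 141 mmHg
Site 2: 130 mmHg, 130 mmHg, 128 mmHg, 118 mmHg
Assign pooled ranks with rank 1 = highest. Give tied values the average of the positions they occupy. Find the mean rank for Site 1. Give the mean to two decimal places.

4.40

Sorted (descending): 141, 140, 134, 130, 130, 128, 119, 118, 116
The 2 values of 130 occupy positions 4–5 → average rank (4+5)/2 = 4.5.
Site 1 values → pooled ranks: 134→3, 140→2, 116→9, 119→7, 141→1
Mean rank = (3 + 2 + 9 + 7 + 1) / 5 = 4.40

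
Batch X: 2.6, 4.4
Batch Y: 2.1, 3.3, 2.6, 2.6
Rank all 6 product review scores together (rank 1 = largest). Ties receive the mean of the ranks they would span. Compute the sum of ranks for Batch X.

Sorted (descending): 4.4, 3.3, 2.6, 2.6, 2.6, 2.1
The 3 values of 2.6 occupy positions 3–5 → average rank 4.
Batch X values → pooled ranks: 2.6→4, 4.4→1
Rank sum = 4 + 1 = 5

5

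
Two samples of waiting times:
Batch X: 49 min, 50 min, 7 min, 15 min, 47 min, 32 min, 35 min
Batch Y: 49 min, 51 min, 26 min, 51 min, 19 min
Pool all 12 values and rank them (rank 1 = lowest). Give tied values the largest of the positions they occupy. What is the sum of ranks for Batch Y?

Sorted (ascending): 7, 15, 19, 26, 32, 35, 47, 49, 49, 50, 51, 51
The 2 values of 49 occupy positions 8–9 → each gets rank 9.
The 2 values of 51 occupy positions 11–12 → each gets rank 12.
Batch Y values → pooled ranks: 49→9, 51→12, 26→4, 51→12, 19→3
Rank sum = 9 + 12 + 4 + 12 + 3 = 40

40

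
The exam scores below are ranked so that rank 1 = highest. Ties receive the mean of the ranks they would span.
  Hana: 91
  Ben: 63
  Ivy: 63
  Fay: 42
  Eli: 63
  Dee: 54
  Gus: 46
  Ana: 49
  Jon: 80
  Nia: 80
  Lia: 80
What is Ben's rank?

6

Sorted (descending): 91, 80, 80, 80, 63, 63, 63, 54, 49, 46, 42
The 3 values of 80 occupy positions 2–4 → average rank 3.
The 3 values of 63 occupy positions 5–7 → average rank 6.
Ben has value 63 → rank 6.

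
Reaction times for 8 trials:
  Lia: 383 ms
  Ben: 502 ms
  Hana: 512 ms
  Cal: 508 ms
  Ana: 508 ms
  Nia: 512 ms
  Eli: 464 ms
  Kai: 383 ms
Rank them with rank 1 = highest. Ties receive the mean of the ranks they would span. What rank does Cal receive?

3.5

Sorted (descending): 512, 512, 508, 508, 502, 464, 383, 383
The 2 values of 512 occupy positions 1–2 → average rank (1+2)/2 = 1.5.
The 2 values of 508 occupy positions 3–4 → average rank (3+4)/2 = 3.5.
The 2 values of 383 occupy positions 7–8 → average rank (7+8)/2 = 7.5.
Cal has value 508 ms → rank 3.5.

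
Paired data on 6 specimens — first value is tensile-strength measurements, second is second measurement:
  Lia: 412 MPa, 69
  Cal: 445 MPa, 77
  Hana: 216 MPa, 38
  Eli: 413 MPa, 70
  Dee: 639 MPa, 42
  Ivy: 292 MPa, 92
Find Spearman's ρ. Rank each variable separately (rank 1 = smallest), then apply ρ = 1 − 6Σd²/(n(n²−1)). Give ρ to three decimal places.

0.086

Ranks of variable 1: 3, 5, 1, 4, 6, 2
Ranks of variable 2: 3, 5, 1, 4, 2, 6
d = r₁ − r₂: 0, 0, 0, 0, 4, -4
d²: 0, 0, 0, 0, 16, 16; Σd² = 32
ρ = 1 − 6·32/(6·35) = 1 − 192/210 = 0.086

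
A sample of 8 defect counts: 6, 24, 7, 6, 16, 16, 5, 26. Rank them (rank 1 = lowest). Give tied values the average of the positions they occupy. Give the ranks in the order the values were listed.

Sorted (ascending): 5, 6, 6, 7, 16, 16, 24, 26
The 2 values of 6 occupy positions 2–3 → average rank (2+3)/2 = 2.5.
The 2 values of 16 occupy positions 5–6 → average rank (5+6)/2 = 5.5.

2.5, 7, 4, 2.5, 5.5, 5.5, 1, 8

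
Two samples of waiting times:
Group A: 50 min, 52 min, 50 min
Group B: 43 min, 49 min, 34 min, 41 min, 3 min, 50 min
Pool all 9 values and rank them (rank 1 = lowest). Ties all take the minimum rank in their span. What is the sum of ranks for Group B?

21

Sorted (ascending): 3, 34, 41, 43, 49, 50, 50, 50, 52
The 3 values of 50 occupy positions 6–8 → each gets rank 6.
Group B values → pooled ranks: 43→4, 49→5, 34→2, 41→3, 3→1, 50→6
Rank sum = 4 + 5 + 2 + 3 + 1 + 6 = 21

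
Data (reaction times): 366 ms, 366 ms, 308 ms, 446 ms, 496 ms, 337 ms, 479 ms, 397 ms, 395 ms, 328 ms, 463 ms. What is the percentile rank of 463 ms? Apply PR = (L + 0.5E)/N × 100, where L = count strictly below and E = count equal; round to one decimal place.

N = 11.
Strictly below 463: 8. Equal to 463: 1.
PR = (8 + 0.5·1)/11 × 100 = 77.3

77.3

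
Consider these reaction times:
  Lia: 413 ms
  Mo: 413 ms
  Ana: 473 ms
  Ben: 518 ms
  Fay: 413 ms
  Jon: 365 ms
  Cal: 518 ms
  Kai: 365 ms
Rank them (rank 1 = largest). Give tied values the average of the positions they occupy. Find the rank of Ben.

Sorted (descending): 518, 518, 473, 413, 413, 413, 365, 365
The 2 values of 518 occupy positions 1–2 → average rank (1+2)/2 = 1.5.
The 3 values of 413 occupy positions 4–6 → average rank 5.
The 2 values of 365 occupy positions 7–8 → average rank (7+8)/2 = 7.5.
Ben has value 518 ms → rank 1.5.

1.5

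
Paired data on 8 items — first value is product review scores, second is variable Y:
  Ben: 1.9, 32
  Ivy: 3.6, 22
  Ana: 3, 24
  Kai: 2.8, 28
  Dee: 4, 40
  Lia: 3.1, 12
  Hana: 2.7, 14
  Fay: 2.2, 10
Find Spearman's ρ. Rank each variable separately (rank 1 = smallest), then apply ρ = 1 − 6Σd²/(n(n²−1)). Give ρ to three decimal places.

0.214

Ranks of variable 1: 1, 7, 5, 4, 8, 6, 3, 2
Ranks of variable 2: 7, 4, 5, 6, 8, 2, 3, 1
d = r₁ − r₂: -6, 3, 0, -2, 0, 4, 0, 1
d²: 36, 9, 0, 4, 0, 16, 0, 1; Σd² = 66
ρ = 1 − 6·66/(8·63) = 1 − 396/504 = 0.214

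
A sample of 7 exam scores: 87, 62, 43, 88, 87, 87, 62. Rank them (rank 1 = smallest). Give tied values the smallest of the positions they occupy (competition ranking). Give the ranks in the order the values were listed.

Sorted (ascending): 43, 62, 62, 87, 87, 87, 88
The 2 values of 62 occupy positions 2–3 → each gets rank 2.
The 3 values of 87 occupy positions 4–6 → each gets rank 4.

4, 2, 1, 7, 4, 4, 2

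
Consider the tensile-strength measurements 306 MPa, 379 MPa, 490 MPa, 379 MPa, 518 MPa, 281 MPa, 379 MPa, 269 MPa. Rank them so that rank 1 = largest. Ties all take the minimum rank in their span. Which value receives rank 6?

Sorted (descending): 518, 490, 379, 379, 379, 306, 281, 269
The 3 values of 379 occupy positions 3–5 → each gets rank 3.
Rank 6 → value 306.

306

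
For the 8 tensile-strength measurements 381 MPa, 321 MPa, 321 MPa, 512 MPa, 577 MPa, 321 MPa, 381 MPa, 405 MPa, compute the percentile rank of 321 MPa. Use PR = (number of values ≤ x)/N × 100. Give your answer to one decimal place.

N = 8.
Strictly below 321: 0. Equal to 321: 3.
PR = 3/8 × 100 = 37.5

37.5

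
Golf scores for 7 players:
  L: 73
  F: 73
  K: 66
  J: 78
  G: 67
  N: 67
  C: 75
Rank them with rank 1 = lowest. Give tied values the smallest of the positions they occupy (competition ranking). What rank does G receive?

Sorted (ascending): 66, 67, 67, 73, 73, 75, 78
The 2 values of 67 occupy positions 2–3 → each gets rank 2.
The 2 values of 73 occupy positions 4–5 → each gets rank 4.
G has value 67 → rank 2.

2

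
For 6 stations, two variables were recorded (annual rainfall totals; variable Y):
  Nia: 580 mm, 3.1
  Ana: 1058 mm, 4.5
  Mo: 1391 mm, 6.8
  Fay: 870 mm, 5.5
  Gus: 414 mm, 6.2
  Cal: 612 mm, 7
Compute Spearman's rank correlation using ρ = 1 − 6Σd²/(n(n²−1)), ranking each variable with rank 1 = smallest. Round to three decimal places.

Ranks of variable 1: 2, 5, 6, 4, 1, 3
Ranks of variable 2: 1, 2, 5, 3, 4, 6
d = r₁ − r₂: 1, 3, 1, 1, -3, -3
d²: 1, 9, 1, 1, 9, 9; Σd² = 30
ρ = 1 − 6·30/(6·35) = 1 − 180/210 = 0.143

0.143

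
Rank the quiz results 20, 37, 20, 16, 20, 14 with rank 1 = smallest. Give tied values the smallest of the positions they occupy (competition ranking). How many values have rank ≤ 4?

Sorted (ascending): 14, 16, 20, 20, 20, 37
The 3 values of 20 occupy positions 3–5 → each gets rank 3.
Ranks ≤ 4: {1, 2, 3, 3, 3} → 5 values.

5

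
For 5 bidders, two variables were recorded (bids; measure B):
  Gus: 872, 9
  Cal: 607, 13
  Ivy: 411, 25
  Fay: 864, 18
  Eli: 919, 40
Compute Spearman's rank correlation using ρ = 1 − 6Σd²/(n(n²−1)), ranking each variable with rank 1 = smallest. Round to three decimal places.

Ranks of variable 1: 4, 2, 1, 3, 5
Ranks of variable 2: 1, 2, 4, 3, 5
d = r₁ − r₂: 3, 0, -3, 0, 0
d²: 9, 0, 9, 0, 0; Σd² = 18
ρ = 1 − 6·18/(5·24) = 1 − 108/120 = 0.100

0.100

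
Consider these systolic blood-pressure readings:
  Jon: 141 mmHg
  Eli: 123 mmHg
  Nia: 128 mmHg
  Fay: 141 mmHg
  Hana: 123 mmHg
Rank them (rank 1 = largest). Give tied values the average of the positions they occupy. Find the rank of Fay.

1.5

Sorted (descending): 141, 141, 128, 123, 123
The 2 values of 141 occupy positions 1–2 → average rank (1+2)/2 = 1.5.
The 2 values of 123 occupy positions 4–5 → average rank (4+5)/2 = 4.5.
Fay has value 141 mmHg → rank 1.5.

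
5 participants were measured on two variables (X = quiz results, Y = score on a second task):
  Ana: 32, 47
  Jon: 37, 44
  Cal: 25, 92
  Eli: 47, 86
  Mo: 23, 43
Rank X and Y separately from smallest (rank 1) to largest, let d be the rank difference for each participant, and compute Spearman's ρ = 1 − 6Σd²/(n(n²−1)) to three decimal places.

0.300

Ranks of variable 1: 3, 4, 2, 5, 1
Ranks of variable 2: 3, 2, 5, 4, 1
d = r₁ − r₂: 0, 2, -3, 1, 0
d²: 0, 4, 9, 1, 0; Σd² = 14
ρ = 1 − 6·14/(5·24) = 1 − 84/120 = 0.300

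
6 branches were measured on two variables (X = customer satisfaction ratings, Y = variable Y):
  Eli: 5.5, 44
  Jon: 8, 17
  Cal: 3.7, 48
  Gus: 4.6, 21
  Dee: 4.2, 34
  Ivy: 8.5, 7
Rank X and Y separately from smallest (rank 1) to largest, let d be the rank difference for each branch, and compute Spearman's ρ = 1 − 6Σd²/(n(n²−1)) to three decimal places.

-0.829

Ranks of variable 1: 4, 5, 1, 3, 2, 6
Ranks of variable 2: 5, 2, 6, 3, 4, 1
d = r₁ − r₂: -1, 3, -5, 0, -2, 5
d²: 1, 9, 25, 0, 4, 25; Σd² = 64
ρ = 1 − 6·64/(6·35) = 1 − 384/210 = -0.829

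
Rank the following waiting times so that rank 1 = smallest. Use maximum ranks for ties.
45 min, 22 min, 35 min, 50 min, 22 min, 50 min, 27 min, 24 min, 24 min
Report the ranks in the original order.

Sorted (ascending): 22, 22, 24, 24, 27, 35, 45, 50, 50
The 2 values of 22 occupy positions 1–2 → each gets rank 2.
The 2 values of 24 occupy positions 3–4 → each gets rank 4.
The 2 values of 50 occupy positions 8–9 → each gets rank 9.

7, 2, 6, 9, 2, 9, 5, 4, 4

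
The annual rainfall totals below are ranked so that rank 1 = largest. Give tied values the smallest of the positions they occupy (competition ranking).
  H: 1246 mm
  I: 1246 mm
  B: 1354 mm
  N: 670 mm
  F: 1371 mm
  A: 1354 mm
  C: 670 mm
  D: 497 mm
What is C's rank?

6

Sorted (descending): 1371, 1354, 1354, 1246, 1246, 670, 670, 497
The 2 values of 1354 occupy positions 2–3 → each gets rank 2.
The 2 values of 1246 occupy positions 4–5 → each gets rank 4.
The 2 values of 670 occupy positions 6–7 → each gets rank 6.
C has value 670 mm → rank 6.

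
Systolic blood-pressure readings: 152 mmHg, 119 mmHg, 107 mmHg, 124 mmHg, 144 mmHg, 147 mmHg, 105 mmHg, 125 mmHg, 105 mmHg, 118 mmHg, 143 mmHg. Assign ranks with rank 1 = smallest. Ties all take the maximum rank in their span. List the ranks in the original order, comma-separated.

Sorted (ascending): 105, 105, 107, 118, 119, 124, 125, 143, 144, 147, 152
The 2 values of 105 occupy positions 1–2 → each gets rank 2.

11, 5, 3, 6, 9, 10, 2, 7, 2, 4, 8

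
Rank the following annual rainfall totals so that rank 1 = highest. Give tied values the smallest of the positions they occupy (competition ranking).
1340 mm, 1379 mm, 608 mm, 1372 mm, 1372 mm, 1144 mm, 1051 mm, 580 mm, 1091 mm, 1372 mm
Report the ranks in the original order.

5, 1, 9, 2, 2, 6, 8, 10, 7, 2

Sorted (descending): 1379, 1372, 1372, 1372, 1340, 1144, 1091, 1051, 608, 580
The 3 values of 1372 occupy positions 2–4 → each gets rank 2.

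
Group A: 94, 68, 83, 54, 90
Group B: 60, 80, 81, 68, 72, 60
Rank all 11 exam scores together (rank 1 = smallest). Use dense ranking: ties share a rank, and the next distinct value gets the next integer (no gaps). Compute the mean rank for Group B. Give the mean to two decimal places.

3.67

Sorted (ascending): 54, 60, 60, 68, 68, 72, 80, 81, 83, 90, 94
The 2 values of 60 share dense rank 2.
The 2 values of 68 share dense rank 3.
Remaining distinct values take the next consecutive integers.
Group B values → pooled ranks: 60→2, 80→5, 81→6, 68→3, 72→4, 60→2
Mean rank = (2 + 5 + 6 + 3 + 4 + 2) / 6 = 3.67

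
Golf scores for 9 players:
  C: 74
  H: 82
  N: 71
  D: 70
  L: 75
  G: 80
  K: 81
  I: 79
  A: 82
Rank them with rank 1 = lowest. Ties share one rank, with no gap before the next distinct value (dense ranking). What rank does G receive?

Sorted (ascending): 70, 71, 74, 75, 79, 80, 81, 82, 82
The 2 values of 82 share dense rank 8.
Remaining distinct values take the next consecutive integers.
G has value 80 → rank 6.

6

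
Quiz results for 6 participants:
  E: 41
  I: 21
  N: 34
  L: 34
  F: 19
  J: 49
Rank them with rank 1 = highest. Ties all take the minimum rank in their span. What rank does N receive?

Sorted (descending): 49, 41, 34, 34, 21, 19
The 2 values of 34 occupy positions 3–4 → each gets rank 3.
N has value 34 → rank 3.

3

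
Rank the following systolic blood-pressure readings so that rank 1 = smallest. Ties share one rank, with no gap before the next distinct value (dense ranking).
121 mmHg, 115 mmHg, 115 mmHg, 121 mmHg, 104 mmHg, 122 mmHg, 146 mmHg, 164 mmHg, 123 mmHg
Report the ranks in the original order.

Sorted (ascending): 104, 115, 115, 121, 121, 122, 123, 146, 164
The 2 values of 115 share dense rank 2.
The 2 values of 121 share dense rank 3.
Remaining distinct values take the next consecutive integers.

3, 2, 2, 3, 1, 4, 6, 7, 5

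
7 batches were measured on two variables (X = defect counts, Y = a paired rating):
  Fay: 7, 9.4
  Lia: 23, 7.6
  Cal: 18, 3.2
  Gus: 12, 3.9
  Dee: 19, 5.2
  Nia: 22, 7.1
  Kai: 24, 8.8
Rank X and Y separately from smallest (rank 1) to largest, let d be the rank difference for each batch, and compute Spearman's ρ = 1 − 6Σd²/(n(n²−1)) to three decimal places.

Ranks of variable 1: 1, 6, 3, 2, 4, 5, 7
Ranks of variable 2: 7, 5, 1, 2, 3, 4, 6
d = r₁ − r₂: -6, 1, 2, 0, 1, 1, 1
d²: 36, 1, 4, 0, 1, 1, 1; Σd² = 44
ρ = 1 − 6·44/(7·48) = 1 − 264/336 = 0.214

0.214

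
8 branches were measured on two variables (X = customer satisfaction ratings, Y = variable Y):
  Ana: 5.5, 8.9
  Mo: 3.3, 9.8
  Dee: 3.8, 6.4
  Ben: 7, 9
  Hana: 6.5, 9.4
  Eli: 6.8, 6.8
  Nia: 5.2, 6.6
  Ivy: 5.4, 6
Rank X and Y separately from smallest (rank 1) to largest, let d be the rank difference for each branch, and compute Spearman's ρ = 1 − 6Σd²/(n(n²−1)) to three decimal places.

Ranks of variable 1: 5, 1, 2, 8, 6, 7, 3, 4
Ranks of variable 2: 5, 8, 2, 6, 7, 4, 3, 1
d = r₁ − r₂: 0, -7, 0, 2, -1, 3, 0, 3
d²: 0, 49, 0, 4, 1, 9, 0, 9; Σd² = 72
ρ = 1 − 6·72/(8·63) = 1 − 432/504 = 0.143

0.143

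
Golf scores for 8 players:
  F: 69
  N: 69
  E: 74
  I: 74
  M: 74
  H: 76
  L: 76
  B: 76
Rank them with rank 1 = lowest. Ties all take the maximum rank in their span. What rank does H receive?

8

Sorted (ascending): 69, 69, 74, 74, 74, 76, 76, 76
The 2 values of 69 occupy positions 1–2 → each gets rank 2.
The 3 values of 74 occupy positions 3–5 → each gets rank 5.
The 3 values of 76 occupy positions 6–8 → each gets rank 8.
H has value 76 → rank 8.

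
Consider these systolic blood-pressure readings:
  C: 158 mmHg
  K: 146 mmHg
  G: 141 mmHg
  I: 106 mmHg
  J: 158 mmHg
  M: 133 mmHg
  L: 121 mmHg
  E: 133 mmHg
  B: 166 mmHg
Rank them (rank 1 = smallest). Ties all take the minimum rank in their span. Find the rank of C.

7

Sorted (ascending): 106, 121, 133, 133, 141, 146, 158, 158, 166
The 2 values of 133 occupy positions 3–4 → each gets rank 3.
The 2 values of 158 occupy positions 7–8 → each gets rank 7.
C has value 158 mmHg → rank 7.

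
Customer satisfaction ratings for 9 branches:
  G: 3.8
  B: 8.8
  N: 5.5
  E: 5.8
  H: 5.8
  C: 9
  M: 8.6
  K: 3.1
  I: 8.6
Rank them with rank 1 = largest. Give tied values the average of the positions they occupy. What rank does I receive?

3.5

Sorted (descending): 9, 8.8, 8.6, 8.6, 5.8, 5.8, 5.5, 3.8, 3.1
The 2 values of 8.6 occupy positions 3–4 → average rank (3+4)/2 = 3.5.
The 2 values of 5.8 occupy positions 5–6 → average rank (5+6)/2 = 5.5.
I has value 8.6 → rank 3.5.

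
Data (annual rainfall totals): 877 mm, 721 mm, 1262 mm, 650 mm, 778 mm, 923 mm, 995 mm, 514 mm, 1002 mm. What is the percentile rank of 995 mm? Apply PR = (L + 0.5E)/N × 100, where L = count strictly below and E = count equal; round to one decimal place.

72.2

N = 9.
Strictly below 995: 6. Equal to 995: 1.
PR = (6 + 0.5·1)/9 × 100 = 72.2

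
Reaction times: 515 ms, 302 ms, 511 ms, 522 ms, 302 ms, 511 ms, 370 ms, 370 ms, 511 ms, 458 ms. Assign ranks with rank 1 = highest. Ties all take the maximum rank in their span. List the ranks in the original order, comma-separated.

2, 10, 5, 1, 10, 5, 8, 8, 5, 6

Sorted (descending): 522, 515, 511, 511, 511, 458, 370, 370, 302, 302
The 3 values of 511 occupy positions 3–5 → each gets rank 5.
The 2 values of 370 occupy positions 7–8 → each gets rank 8.
The 2 values of 302 occupy positions 9–10 → each gets rank 10.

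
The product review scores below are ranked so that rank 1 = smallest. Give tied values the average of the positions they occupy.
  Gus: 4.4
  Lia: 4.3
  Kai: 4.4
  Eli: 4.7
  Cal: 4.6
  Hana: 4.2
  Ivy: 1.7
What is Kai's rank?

4.5

Sorted (ascending): 1.7, 4.2, 4.3, 4.4, 4.4, 4.6, 4.7
The 2 values of 4.4 occupy positions 4–5 → average rank (4+5)/2 = 4.5.
Kai has value 4.4 → rank 4.5.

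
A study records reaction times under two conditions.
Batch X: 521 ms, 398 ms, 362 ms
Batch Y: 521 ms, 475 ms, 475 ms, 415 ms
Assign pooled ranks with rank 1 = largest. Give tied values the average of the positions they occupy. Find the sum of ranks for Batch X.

14.5

Sorted (descending): 521, 521, 475, 475, 415, 398, 362
The 2 values of 521 occupy positions 1–2 → average rank (1+2)/2 = 1.5.
The 2 values of 475 occupy positions 3–4 → average rank (3+4)/2 = 3.5.
Batch X values → pooled ranks: 521→1.5, 398→6, 362→7
Rank sum = 1.5 + 6 + 7 = 14.5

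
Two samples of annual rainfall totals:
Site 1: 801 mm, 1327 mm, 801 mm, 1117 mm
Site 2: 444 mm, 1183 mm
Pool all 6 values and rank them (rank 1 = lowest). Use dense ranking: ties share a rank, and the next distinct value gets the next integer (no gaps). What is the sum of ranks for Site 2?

5

Sorted (ascending): 444, 801, 801, 1117, 1183, 1327
The 2 values of 801 share dense rank 2.
Remaining distinct values take the next consecutive integers.
Site 2 values → pooled ranks: 444→1, 1183→4
Rank sum = 1 + 4 = 5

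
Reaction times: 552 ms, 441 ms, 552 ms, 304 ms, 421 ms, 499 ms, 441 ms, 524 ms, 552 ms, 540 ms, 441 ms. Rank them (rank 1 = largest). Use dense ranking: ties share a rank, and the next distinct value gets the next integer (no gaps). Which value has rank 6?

421

Sorted (descending): 552, 552, 552, 540, 524, 499, 441, 441, 441, 421, 304
The 3 values of 552 share dense rank 1.
The 3 values of 441 share dense rank 5.
Remaining distinct values take the next consecutive integers.
Rank 6 → value 421.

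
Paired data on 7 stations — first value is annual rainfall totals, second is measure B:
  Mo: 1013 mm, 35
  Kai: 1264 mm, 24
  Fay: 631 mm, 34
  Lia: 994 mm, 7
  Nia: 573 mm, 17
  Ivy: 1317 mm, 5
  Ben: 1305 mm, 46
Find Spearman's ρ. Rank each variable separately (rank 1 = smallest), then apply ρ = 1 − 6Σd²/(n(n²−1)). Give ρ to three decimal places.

Ranks of variable 1: 4, 5, 2, 3, 1, 7, 6
Ranks of variable 2: 6, 4, 5, 2, 3, 1, 7
d = r₁ − r₂: -2, 1, -3, 1, -2, 6, -1
d²: 4, 1, 9, 1, 4, 36, 1; Σd² = 56
ρ = 1 − 6·56/(7·48) = 1 − 336/336 = 0.000

0.000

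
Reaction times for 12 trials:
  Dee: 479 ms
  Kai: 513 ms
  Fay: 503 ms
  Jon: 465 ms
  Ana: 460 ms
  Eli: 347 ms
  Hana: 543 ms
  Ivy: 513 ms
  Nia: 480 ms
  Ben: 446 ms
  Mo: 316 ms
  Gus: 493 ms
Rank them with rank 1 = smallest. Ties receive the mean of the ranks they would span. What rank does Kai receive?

10.5

Sorted (ascending): 316, 347, 446, 460, 465, 479, 480, 493, 503, 513, 513, 543
The 2 values of 513 occupy positions 10–11 → average rank (10+11)/2 = 10.5.
Kai has value 513 ms → rank 10.5.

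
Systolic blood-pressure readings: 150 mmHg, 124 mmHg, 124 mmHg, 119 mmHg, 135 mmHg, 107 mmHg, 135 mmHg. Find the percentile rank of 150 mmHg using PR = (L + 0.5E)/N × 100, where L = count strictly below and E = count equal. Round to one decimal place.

92.9

N = 7.
Strictly below 150: 6. Equal to 150: 1.
PR = (6 + 0.5·1)/7 × 100 = 92.9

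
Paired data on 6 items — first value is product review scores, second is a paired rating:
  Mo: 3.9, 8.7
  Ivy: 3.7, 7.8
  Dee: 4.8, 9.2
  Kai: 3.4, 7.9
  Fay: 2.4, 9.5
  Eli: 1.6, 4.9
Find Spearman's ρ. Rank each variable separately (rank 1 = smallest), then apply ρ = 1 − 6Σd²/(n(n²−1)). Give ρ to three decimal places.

0.371

Ranks of variable 1: 5, 4, 6, 3, 2, 1
Ranks of variable 2: 4, 2, 5, 3, 6, 1
d = r₁ − r₂: 1, 2, 1, 0, -4, 0
d²: 1, 4, 1, 0, 16, 0; Σd² = 22
ρ = 1 − 6·22/(6·35) = 1 − 132/210 = 0.371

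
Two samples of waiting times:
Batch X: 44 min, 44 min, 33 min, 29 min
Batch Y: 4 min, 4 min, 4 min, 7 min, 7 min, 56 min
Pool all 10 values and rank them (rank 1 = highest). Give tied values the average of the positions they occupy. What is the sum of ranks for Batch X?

Sorted (descending): 56, 44, 44, 33, 29, 7, 7, 4, 4, 4
The 2 values of 44 occupy positions 2–3 → average rank (2+3)/2 = 2.5.
The 2 values of 7 occupy positions 6–7 → average rank (6+7)/2 = 6.5.
The 3 values of 4 occupy positions 8–10 → average rank 9.
Batch X values → pooled ranks: 44→2.5, 44→2.5, 33→4, 29→5
Rank sum = 2.5 + 2.5 + 4 + 5 = 14

14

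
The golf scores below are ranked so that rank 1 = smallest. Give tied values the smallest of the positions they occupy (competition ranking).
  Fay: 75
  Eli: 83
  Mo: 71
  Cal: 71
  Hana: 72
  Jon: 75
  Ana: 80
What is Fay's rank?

Sorted (ascending): 71, 71, 72, 75, 75, 80, 83
The 2 values of 71 occupy positions 1–2 → each gets rank 1.
The 2 values of 75 occupy positions 4–5 → each gets rank 4.
Fay has value 75 → rank 4.

4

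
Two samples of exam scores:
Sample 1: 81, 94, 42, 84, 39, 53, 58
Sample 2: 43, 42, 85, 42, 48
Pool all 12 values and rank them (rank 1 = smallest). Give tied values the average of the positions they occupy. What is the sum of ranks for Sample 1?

50

Sorted (ascending): 39, 42, 42, 42, 43, 48, 53, 58, 81, 84, 85, 94
The 3 values of 42 occupy positions 2–4 → average rank 3.
Sample 1 values → pooled ranks: 81→9, 94→12, 42→3, 84→10, 39→1, 53→7, 58→8
Rank sum = 9 + 12 + 3 + 10 + 1 + 7 + 8 = 50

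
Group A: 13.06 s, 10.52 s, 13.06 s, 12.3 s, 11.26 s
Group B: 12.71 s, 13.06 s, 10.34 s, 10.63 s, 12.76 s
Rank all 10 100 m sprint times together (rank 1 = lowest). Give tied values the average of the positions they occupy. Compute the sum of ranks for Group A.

29

Sorted (ascending): 10.34, 10.52, 10.63, 11.26, 12.3, 12.71, 12.76, 13.06, 13.06, 13.06
The 3 values of 13.06 occupy positions 8–10 → average rank 9.
Group A values → pooled ranks: 13.06→9, 10.52→2, 13.06→9, 12.3→5, 11.26→4
Rank sum = 9 + 2 + 9 + 5 + 4 = 29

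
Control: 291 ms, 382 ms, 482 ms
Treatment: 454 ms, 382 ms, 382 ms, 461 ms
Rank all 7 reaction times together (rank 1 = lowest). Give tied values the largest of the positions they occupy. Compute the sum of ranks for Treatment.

Sorted (ascending): 291, 382, 382, 382, 454, 461, 482
The 3 values of 382 occupy positions 2–4 → each gets rank 4.
Treatment values → pooled ranks: 454→5, 382→4, 382→4, 461→6
Rank sum = 5 + 4 + 4 + 6 = 19

19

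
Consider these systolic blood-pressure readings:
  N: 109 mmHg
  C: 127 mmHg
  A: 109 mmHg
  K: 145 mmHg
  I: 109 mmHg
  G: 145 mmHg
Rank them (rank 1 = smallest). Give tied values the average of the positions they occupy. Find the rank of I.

Sorted (ascending): 109, 109, 109, 127, 145, 145
The 3 values of 109 occupy positions 1–3 → average rank 2.
The 2 values of 145 occupy positions 5–6 → average rank (5+6)/2 = 5.5.
I has value 109 mmHg → rank 2.

2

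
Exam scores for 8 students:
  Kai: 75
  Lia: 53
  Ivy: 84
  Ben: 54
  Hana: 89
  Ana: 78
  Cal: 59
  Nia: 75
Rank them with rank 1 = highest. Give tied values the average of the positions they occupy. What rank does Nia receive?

4.5

Sorted (descending): 89, 84, 78, 75, 75, 59, 54, 53
The 2 values of 75 occupy positions 4–5 → average rank (4+5)/2 = 4.5.
Nia has value 75 → rank 4.5.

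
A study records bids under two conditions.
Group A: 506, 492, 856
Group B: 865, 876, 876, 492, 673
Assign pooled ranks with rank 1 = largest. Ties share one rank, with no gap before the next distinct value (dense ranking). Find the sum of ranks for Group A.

14

Sorted (descending): 876, 876, 865, 856, 673, 506, 492, 492
The 2 values of 876 share dense rank 1.
The 2 values of 492 share dense rank 6.
Remaining distinct values take the next consecutive integers.
Group A values → pooled ranks: 506→5, 492→6, 856→3
Rank sum = 5 + 6 + 3 = 14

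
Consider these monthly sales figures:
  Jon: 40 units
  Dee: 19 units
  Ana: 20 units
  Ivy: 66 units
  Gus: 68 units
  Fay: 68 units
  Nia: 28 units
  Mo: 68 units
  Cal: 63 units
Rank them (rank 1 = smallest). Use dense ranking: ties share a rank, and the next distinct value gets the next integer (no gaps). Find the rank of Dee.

Sorted (ascending): 19, 20, 28, 40, 63, 66, 68, 68, 68
The 3 values of 68 share dense rank 7.
Remaining distinct values take the next consecutive integers.
Dee has value 19 units → rank 1.

1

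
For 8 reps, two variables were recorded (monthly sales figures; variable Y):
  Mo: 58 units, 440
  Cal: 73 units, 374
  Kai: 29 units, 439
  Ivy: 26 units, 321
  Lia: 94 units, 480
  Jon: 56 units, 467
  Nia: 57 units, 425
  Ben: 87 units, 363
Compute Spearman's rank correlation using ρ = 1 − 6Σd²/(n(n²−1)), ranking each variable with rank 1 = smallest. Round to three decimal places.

0.286

Ranks of variable 1: 5, 6, 2, 1, 8, 3, 4, 7
Ranks of variable 2: 6, 3, 5, 1, 8, 7, 4, 2
d = r₁ − r₂: -1, 3, -3, 0, 0, -4, 0, 5
d²: 1, 9, 9, 0, 0, 16, 0, 25; Σd² = 60
ρ = 1 − 6·60/(8·63) = 1 − 360/504 = 0.286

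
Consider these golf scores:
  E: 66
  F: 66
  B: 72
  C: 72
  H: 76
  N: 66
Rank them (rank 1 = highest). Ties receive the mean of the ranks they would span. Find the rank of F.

Sorted (descending): 76, 72, 72, 66, 66, 66
The 2 values of 72 occupy positions 2–3 → average rank (2+3)/2 = 2.5.
The 3 values of 66 occupy positions 4–6 → average rank 5.
F has value 66 → rank 5.

5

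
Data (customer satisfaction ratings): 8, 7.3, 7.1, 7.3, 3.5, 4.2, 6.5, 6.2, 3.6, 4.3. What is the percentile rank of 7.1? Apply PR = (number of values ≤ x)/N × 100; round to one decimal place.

N = 10.
Strictly below 7.1: 6. Equal to 7.1: 1.
PR = 7/10 × 100 = 70.0

70.0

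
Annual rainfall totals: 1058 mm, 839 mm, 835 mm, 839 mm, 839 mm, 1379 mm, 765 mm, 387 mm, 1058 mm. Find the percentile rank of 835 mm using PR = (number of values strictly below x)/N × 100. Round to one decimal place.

N = 9.
Strictly below 835: 2. Equal to 835: 1.
PR = 2/9 × 100 = 22.2

22.2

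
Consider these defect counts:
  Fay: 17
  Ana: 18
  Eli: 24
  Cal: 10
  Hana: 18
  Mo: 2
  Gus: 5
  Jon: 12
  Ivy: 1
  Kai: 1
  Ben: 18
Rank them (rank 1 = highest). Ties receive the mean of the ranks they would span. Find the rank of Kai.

Sorted (descending): 24, 18, 18, 18, 17, 12, 10, 5, 2, 1, 1
The 3 values of 18 occupy positions 2–4 → average rank 3.
The 2 values of 1 occupy positions 10–11 → average rank (10+11)/2 = 10.5.
Kai has value 1 → rank 10.5.

10.5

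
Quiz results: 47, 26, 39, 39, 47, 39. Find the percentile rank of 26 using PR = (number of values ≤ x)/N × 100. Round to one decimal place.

N = 6.
Strictly below 26: 0. Equal to 26: 1.
PR = 1/6 × 100 = 16.7

16.7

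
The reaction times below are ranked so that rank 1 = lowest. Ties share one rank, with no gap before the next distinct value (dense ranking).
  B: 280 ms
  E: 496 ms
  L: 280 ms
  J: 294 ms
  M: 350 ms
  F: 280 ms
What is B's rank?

1

Sorted (ascending): 280, 280, 280, 294, 350, 496
The 3 values of 280 share dense rank 1.
Remaining distinct values take the next consecutive integers.
B has value 280 ms → rank 1.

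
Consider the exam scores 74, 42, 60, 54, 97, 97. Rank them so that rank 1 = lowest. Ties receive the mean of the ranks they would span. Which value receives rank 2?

Sorted (ascending): 42, 54, 60, 74, 97, 97
The 2 values of 97 occupy positions 5–6 → average rank (5+6)/2 = 5.5.
Rank 2 → value 54.

54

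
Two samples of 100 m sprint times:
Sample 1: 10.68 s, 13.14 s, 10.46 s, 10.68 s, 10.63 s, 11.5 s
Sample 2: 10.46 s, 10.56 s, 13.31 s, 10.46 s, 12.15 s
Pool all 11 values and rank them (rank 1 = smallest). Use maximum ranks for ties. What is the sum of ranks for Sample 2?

Sorted (ascending): 10.46, 10.46, 10.46, 10.56, 10.63, 10.68, 10.68, 11.5, 12.15, 13.14, 13.31
The 3 values of 10.46 occupy positions 1–3 → each gets rank 3.
The 2 values of 10.68 occupy positions 6–7 → each gets rank 7.
Sample 2 values → pooled ranks: 10.46→3, 10.56→4, 13.31→11, 10.46→3, 12.15→9
Rank sum = 3 + 4 + 11 + 3 + 9 = 30

30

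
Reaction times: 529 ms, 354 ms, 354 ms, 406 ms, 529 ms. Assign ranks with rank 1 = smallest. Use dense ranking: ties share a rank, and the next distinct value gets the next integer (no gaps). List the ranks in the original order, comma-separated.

3, 1, 1, 2, 3

Sorted (ascending): 354, 354, 406, 529, 529
The 2 values of 354 share dense rank 1.
The 2 values of 529 share dense rank 3.
Remaining distinct values take the next consecutive integers.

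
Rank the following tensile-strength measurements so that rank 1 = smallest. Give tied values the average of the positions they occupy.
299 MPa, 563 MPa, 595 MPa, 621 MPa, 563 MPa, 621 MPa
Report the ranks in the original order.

Sorted (ascending): 299, 563, 563, 595, 621, 621
The 2 values of 563 occupy positions 2–3 → average rank (2+3)/2 = 2.5.
The 2 values of 621 occupy positions 5–6 → average rank (5+6)/2 = 5.5.

1, 2.5, 4, 5.5, 2.5, 5.5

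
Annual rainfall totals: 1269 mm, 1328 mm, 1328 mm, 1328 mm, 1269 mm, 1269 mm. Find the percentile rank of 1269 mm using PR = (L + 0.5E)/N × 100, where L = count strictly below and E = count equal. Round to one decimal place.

N = 6.
Strictly below 1269: 0. Equal to 1269: 3.
PR = (0 + 0.5·3)/6 × 100 = 25.0

25.0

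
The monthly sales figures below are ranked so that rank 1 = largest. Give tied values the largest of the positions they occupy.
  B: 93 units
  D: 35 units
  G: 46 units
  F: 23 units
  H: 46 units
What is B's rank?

1

Sorted (descending): 93, 46, 46, 35, 23
The 2 values of 46 occupy positions 2–3 → each gets rank 3.
B has value 93 units → rank 1.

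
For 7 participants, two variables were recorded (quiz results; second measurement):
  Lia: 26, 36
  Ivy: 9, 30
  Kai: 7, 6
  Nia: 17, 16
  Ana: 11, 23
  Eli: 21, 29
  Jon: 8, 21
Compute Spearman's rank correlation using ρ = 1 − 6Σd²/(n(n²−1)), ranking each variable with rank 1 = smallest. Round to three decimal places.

0.643

Ranks of variable 1: 7, 3, 1, 5, 4, 6, 2
Ranks of variable 2: 7, 6, 1, 2, 4, 5, 3
d = r₁ − r₂: 0, -3, 0, 3, 0, 1, -1
d²: 0, 9, 0, 9, 0, 1, 1; Σd² = 20
ρ = 1 − 6·20/(7·48) = 1 − 120/336 = 0.643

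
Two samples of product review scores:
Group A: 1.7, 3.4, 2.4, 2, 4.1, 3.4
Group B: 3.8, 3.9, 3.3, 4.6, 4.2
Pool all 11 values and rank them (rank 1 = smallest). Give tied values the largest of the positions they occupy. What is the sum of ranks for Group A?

27

Sorted (ascending): 1.7, 2, 2.4, 3.3, 3.4, 3.4, 3.8, 3.9, 4.1, 4.2, 4.6
The 2 values of 3.4 occupy positions 5–6 → each gets rank 6.
Group A values → pooled ranks: 1.7→1, 3.4→6, 2.4→3, 2→2, 4.1→9, 3.4→6
Rank sum = 1 + 6 + 3 + 2 + 9 + 6 = 27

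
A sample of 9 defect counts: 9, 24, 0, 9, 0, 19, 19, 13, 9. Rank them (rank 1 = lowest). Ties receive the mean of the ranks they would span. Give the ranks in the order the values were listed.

4, 9, 1.5, 4, 1.5, 7.5, 7.5, 6, 4

Sorted (ascending): 0, 0, 9, 9, 9, 13, 19, 19, 24
The 2 values of 0 occupy positions 1–2 → average rank (1+2)/2 = 1.5.
The 3 values of 9 occupy positions 3–5 → average rank 4.
The 2 values of 19 occupy positions 7–8 → average rank (7+8)/2 = 7.5.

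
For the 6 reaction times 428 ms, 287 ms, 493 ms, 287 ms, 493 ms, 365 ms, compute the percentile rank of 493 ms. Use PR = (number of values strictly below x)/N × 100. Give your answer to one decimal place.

66.7

N = 6.
Strictly below 493: 4. Equal to 493: 2.
PR = 4/6 × 100 = 66.7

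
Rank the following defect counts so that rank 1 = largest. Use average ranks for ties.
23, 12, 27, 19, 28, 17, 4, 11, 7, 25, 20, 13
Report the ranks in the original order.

4, 9, 2, 6, 1, 7, 12, 10, 11, 3, 5, 8

Sorted (descending): 28, 27, 25, 23, 20, 19, 17, 13, 12, 11, 7, 4
No ties — each value takes its position as its rank.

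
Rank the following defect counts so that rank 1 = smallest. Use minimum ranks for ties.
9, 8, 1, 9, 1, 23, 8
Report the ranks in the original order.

5, 3, 1, 5, 1, 7, 3

Sorted (ascending): 1, 1, 8, 8, 9, 9, 23
The 2 values of 1 occupy positions 1–2 → each gets rank 1.
The 2 values of 8 occupy positions 3–4 → each gets rank 3.
The 2 values of 9 occupy positions 5–6 → each gets rank 5.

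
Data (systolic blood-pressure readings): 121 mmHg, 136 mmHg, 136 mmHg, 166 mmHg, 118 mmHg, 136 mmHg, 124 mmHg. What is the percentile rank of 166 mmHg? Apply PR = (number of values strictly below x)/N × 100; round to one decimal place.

85.7

N = 7.
Strictly below 166: 6. Equal to 166: 1.
PR = 6/7 × 100 = 85.7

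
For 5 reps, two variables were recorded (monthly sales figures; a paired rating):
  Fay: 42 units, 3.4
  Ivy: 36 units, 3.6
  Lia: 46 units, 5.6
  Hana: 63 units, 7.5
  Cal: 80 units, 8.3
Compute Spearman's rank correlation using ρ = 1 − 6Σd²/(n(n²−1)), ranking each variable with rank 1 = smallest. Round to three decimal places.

0.900

Ranks of variable 1: 2, 1, 3, 4, 5
Ranks of variable 2: 1, 2, 3, 4, 5
d = r₁ − r₂: 1, -1, 0, 0, 0
d²: 1, 1, 0, 0, 0; Σd² = 2
ρ = 1 − 6·2/(5·24) = 1 − 12/120 = 0.900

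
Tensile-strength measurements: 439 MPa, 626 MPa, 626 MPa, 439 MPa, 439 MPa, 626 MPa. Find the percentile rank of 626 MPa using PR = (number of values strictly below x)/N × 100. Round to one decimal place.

50.0

N = 6.
Strictly below 626: 3. Equal to 626: 3.
PR = 3/6 × 100 = 50.0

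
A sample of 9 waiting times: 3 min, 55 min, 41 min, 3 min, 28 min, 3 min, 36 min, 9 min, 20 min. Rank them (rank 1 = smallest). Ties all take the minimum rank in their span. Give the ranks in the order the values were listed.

1, 9, 8, 1, 6, 1, 7, 4, 5

Sorted (ascending): 3, 3, 3, 9, 20, 28, 36, 41, 55
The 3 values of 3 occupy positions 1–3 → each gets rank 1.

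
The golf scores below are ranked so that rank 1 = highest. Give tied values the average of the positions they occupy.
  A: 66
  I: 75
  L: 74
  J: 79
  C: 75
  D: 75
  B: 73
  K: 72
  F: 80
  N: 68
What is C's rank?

Sorted (descending): 80, 79, 75, 75, 75, 74, 73, 72, 68, 66
The 3 values of 75 occupy positions 3–5 → average rank 4.
C has value 75 → rank 4.

4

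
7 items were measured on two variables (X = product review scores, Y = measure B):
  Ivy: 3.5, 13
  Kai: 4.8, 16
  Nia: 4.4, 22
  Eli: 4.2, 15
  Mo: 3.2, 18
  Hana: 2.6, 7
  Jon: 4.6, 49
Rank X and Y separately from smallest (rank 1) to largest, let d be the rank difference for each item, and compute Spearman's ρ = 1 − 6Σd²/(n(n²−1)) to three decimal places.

Ranks of variable 1: 3, 7, 5, 4, 2, 1, 6
Ranks of variable 2: 2, 4, 6, 3, 5, 1, 7
d = r₁ − r₂: 1, 3, -1, 1, -3, 0, -1
d²: 1, 9, 1, 1, 9, 0, 1; Σd² = 22
ρ = 1 − 6·22/(7·48) = 1 − 132/336 = 0.607

0.607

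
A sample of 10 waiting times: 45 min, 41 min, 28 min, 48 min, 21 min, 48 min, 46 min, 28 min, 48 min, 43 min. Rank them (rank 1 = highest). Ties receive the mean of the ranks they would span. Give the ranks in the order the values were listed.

Sorted (descending): 48, 48, 48, 46, 45, 43, 41, 28, 28, 21
The 3 values of 48 occupy positions 1–3 → average rank 2.
The 2 values of 28 occupy positions 8–9 → average rank (8+9)/2 = 8.5.

5, 7, 8.5, 2, 10, 2, 4, 8.5, 2, 6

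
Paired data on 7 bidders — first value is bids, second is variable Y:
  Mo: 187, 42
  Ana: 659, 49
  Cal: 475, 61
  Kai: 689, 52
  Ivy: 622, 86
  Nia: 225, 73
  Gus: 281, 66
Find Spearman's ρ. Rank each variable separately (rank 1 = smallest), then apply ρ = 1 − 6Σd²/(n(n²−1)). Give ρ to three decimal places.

0.000

Ranks of variable 1: 1, 6, 4, 7, 5, 2, 3
Ranks of variable 2: 1, 2, 4, 3, 7, 6, 5
d = r₁ − r₂: 0, 4, 0, 4, -2, -4, -2
d²: 0, 16, 0, 16, 4, 16, 4; Σd² = 56
ρ = 1 − 6·56/(7·48) = 1 − 336/336 = 0.000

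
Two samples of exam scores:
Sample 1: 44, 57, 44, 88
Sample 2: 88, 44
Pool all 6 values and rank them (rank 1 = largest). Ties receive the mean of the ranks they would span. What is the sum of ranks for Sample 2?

6.5

Sorted (descending): 88, 88, 57, 44, 44, 44
The 2 values of 88 occupy positions 1–2 → average rank (1+2)/2 = 1.5.
The 3 values of 44 occupy positions 4–6 → average rank 5.
Sample 2 values → pooled ranks: 88→1.5, 44→5
Rank sum = 1.5 + 5 = 6.5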